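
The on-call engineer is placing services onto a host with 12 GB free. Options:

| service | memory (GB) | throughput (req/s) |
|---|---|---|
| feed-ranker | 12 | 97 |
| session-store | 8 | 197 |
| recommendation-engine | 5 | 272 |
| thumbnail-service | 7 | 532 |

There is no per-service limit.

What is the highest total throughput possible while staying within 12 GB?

Ranking by ratio (throughput/GB): thumbnail-service 76.00, recommendation-engine 54.40, session-store 24.62.
Best packing: recommendation-engine + thumbnail-service — 12 GB, 804 total.
That's the maximum — no swap from here does better than 804.

804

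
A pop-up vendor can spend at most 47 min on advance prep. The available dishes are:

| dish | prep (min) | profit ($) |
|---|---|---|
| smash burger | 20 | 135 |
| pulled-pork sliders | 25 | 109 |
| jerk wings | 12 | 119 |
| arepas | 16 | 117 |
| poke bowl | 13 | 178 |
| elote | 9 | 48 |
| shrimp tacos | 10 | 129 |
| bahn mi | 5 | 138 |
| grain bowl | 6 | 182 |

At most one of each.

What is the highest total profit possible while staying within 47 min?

Taking jerk wings + poke bowl + shrimp tacos + bahn mi + grain bowl: 46 min used, 746 in profit.
That's the maximum — no swap from here does better than 746.

746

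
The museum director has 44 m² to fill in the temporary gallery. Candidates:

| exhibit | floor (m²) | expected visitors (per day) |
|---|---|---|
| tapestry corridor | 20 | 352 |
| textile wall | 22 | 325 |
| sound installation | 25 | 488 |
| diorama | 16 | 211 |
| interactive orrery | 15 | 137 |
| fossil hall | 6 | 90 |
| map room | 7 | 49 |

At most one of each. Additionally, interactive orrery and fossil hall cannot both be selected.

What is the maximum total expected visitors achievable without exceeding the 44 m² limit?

699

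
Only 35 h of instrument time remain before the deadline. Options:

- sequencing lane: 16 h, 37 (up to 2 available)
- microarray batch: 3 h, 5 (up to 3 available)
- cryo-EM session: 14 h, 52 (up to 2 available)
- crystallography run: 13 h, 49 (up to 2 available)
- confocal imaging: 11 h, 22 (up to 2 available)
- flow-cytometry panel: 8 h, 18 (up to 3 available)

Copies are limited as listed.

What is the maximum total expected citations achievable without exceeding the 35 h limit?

A density-first pass picks 2×crystallography run + flow-cytometry panel — 116 at 34 h.
Dropping crystallography run frees 13 h; slotting in cryo-EM session (14 h) lifts the total to 119 at 35 h.
Every other selection either busts 35 h or exceeds an availability limit or fails to beat 119.

119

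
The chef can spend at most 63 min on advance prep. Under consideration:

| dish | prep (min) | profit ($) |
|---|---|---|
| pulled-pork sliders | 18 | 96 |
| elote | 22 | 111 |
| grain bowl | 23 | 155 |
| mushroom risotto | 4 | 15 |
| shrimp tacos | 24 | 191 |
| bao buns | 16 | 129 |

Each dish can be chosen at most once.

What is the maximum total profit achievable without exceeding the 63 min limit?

475

Best packing: grain bowl + shrimp tacos + bao buns — 63 min, 475 total.
Every other selection either busts 63 min or fails to beat 475.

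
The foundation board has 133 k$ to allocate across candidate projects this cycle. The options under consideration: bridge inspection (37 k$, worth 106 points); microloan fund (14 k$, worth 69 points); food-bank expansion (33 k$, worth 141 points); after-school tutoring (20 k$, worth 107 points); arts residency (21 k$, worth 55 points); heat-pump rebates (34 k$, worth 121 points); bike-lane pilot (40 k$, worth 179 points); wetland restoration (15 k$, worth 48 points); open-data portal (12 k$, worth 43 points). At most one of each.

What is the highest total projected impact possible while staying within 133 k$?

Ranking by ratio (projected impact/k$): after-school tutoring 5.35, microloan fund 4.93, bike-lane pilot 4.47.
Taking the top-ratio projects first gives microloan fund + food-bank expansion + after-school tutoring + bike-lane pilot + open-data portal for 539 (119 k$).
Replace after-school tutoring with heat-pump rebates: the trade gains 14 net, giving 553 at 133 k$.
Every other selection either busts 133 k$ or fails to beat 553.

553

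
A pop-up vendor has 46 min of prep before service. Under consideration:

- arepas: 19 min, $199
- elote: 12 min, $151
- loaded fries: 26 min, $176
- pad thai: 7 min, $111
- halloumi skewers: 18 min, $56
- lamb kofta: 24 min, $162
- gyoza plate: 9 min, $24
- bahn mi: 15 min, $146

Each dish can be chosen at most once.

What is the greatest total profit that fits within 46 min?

496

Filling by ratio: arepas + elote + pad thai for 461, with 8 min left unused.
Replace pad thai with bahn mi: the trade gains 35 net, giving 496 at 46 min.
That's the maximum — no swap from here does better than 496.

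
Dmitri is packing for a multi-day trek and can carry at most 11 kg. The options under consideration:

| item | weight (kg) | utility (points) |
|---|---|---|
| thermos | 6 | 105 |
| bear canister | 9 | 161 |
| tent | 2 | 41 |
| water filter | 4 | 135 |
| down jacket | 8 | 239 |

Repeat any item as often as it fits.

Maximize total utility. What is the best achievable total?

311

Taking tent + 2×water filter: 10 kg used, 311 in utility.
Nothing else within 11 kg beats 311.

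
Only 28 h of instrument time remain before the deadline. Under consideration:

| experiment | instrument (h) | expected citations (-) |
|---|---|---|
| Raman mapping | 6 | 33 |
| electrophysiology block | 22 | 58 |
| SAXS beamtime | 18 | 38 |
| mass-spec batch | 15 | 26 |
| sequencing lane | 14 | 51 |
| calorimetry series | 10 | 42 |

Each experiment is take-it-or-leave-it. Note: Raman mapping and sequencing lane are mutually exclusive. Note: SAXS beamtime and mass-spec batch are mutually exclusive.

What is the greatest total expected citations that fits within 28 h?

Ranking by ratio (expected citations/h): Raman mapping 5.50, calorimetry series 4.20, sequencing lane 3.64.
A density-first pass picks Raman mapping + calorimetry series — 75 at 16 h.
Replace Raman mapping with sequencing lane: the trade gains 18 net, giving 93 at 24 h.
Next best is Raman mapping + electrophysiology block at 91 (28 h) — short by 2.

93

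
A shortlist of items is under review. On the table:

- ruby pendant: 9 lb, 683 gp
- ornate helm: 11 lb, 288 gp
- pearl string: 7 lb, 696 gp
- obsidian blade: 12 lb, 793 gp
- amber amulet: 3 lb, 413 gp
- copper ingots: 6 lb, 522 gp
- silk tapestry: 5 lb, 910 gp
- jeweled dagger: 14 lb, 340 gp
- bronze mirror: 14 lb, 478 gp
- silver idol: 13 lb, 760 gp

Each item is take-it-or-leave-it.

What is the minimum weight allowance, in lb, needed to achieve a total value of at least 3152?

30

Need the lightest bundle worth ≥ 3152.
Taking ruby pendant + pearl string + amber amulet + copper ingots + silk tapestry gives 3224 (≥ 3152) for 30 lb.
Any bundle with less than 30 lb falls short of 3152.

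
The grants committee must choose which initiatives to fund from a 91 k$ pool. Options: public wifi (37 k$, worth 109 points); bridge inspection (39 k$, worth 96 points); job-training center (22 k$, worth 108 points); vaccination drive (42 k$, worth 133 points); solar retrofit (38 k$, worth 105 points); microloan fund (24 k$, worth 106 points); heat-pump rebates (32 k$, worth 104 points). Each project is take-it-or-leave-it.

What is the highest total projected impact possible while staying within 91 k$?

347

Taking the top-ratio projects first gives job-training center + microloan fund + heat-pump rebates for 318 (78 k$).
The 32 k$ tied up in heat-pump rebates is better spent on vaccination drive — total rises to 347 (88 k$).
Runner-up public wifi + job-training center + microloan fund tops out at 323.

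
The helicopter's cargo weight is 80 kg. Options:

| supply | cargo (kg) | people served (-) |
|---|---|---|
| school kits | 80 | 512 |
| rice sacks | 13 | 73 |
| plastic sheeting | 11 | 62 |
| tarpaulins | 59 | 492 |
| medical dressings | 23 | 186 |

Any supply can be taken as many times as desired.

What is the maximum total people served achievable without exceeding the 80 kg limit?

620

Filling by ratio: plastic sheeting + tarpaulins for 554, with 10 kg left unused.
Replace tarpaulins with 3×medical dressings: the trade gains 66 net, giving 620 at 80 kg.
Every other selection either busts 80 kg or fails to beat 620.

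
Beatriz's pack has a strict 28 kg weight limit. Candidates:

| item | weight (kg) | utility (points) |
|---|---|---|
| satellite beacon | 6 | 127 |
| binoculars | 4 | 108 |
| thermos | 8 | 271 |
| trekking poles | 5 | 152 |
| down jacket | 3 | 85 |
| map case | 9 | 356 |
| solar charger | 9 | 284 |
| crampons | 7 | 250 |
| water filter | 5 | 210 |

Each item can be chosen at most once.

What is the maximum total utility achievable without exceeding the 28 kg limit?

A density-first pass picks trekking poles + map case + crampons + water filter — 968 at 26 kg.
Dropping trekking poles frees 5 kg; slotting in binoculars + down jacket (7 kg) lifts the total to 1009 at 28 kg.
Next best is trekking poles + map case + solar charger + water filter at 1002 (28 kg) — short by 7.

1009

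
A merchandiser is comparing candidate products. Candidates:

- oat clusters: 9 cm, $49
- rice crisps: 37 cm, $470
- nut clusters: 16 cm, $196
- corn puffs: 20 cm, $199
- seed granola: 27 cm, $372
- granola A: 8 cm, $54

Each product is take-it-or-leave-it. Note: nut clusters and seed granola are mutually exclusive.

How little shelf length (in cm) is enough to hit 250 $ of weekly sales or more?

Minimise cm subject to total weekly sales ≥ 250.
nut clusters + granola A: 250 weekly sales at 24 cm.
Any bundle with less than 24 cm falls short of 250.

24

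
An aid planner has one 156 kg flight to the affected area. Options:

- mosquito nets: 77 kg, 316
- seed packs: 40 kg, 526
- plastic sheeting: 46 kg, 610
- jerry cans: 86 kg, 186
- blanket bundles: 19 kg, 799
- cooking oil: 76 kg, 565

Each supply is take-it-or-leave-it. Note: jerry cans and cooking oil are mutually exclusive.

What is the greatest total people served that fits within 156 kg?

1974

The ratio heuristic lands on seed packs + plastic sheeting + blanket bundles (1935) but leaves 51 kg idle.
Dropping seed packs frees 40 kg; slotting in cooking oil (76 kg) lifts the total to 1974 at 141 kg.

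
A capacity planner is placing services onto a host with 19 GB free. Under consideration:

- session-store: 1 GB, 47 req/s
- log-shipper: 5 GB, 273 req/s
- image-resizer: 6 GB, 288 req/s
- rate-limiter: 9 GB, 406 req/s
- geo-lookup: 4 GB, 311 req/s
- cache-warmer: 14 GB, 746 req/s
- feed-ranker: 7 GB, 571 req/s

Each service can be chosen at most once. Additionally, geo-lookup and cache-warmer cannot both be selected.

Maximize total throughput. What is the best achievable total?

Ranking by ratio (throughput/GB): feed-ranker 81.57, geo-lookup 77.75, log-shipper 54.60, cache-warmer 53.29.
Filling by ratio: session-store + log-shipper + geo-lookup + feed-ranker for 1202, with 2 GB left unused.
Dropping log-shipper frees 5 GB; slotting in image-resizer (6 GB) lifts the total to 1217 at 18 GB.
Nothing else feasible within 19 GB beats 1217.

1217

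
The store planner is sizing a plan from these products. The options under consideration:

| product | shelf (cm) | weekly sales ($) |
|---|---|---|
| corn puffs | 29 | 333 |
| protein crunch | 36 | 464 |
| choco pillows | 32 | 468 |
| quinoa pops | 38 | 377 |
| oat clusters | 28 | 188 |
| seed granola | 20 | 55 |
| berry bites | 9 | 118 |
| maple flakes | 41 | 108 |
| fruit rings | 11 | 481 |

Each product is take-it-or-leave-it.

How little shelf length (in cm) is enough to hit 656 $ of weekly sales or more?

Need the lightest bundle worth ≥ 656.
oat clusters + fruit rings: 669 weekly sales at 39 cm.
Any bundle with less than 39 cm falls short of 656.

39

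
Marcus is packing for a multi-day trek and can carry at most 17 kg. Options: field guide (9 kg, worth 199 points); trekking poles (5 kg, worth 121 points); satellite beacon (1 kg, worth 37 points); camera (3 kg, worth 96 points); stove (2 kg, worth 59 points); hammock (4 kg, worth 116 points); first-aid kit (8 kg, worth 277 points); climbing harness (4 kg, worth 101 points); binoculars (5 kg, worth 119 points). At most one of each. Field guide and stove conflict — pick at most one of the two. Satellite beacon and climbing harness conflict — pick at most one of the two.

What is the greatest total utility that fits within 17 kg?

548

Taking the top-ratio items first gives satellite beacon + camera + stove + first-aid kit for 469 (14 kg).
Replace satellite beacon with hammock: the trade gains 79 net, giving 548 at 17 kg.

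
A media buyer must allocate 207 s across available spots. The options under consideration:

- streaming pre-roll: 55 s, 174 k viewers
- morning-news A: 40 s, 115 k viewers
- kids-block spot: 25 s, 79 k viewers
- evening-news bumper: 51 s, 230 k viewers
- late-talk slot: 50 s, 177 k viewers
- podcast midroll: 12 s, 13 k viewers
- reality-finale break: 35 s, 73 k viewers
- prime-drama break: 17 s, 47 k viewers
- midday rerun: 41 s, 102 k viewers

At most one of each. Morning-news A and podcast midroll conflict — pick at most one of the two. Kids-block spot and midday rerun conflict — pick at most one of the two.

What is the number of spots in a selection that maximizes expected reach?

5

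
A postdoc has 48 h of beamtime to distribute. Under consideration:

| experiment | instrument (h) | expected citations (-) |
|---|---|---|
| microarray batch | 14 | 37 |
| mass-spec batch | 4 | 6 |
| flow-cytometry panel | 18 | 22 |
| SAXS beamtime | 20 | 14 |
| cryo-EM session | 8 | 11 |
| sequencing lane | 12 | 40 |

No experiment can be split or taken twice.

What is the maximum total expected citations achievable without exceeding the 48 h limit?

Ranking by ratio (expected citations/h): sequencing lane 3.33, microarray batch 2.64, mass-spec batch 1.50.
Taking the top-ratio experiments first gives microarray batch + mass-spec batch + cryo-EM session + sequencing lane for 94 (38 h).
Replace cryo-EM session with flow-cytometry panel: the trade gains 11 net, giving 105 at 48 h.
Next best is microarray batch + flow-cytometry panel + sequencing lane at 99 (44 h) — short by 6.

105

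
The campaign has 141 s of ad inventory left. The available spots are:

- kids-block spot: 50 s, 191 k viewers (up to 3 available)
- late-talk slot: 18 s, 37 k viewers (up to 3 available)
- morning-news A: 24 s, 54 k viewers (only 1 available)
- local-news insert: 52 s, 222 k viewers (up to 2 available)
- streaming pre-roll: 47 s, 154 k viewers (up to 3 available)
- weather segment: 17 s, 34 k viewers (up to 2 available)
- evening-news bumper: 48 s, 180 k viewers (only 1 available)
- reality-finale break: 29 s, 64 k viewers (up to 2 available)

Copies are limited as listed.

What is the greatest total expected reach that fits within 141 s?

518

Greedy by ratio would take morning-news A + 2×local-news insert: 128 s used, total 498.
The 24 s tied up in morning-news A is better spent on 2×late-talk slot — total rises to 518 (140 s).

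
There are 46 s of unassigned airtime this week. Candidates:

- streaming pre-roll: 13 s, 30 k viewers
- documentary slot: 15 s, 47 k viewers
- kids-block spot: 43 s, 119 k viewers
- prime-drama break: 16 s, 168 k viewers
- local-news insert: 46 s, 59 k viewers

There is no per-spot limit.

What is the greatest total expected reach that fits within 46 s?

366

Density check — prime-drama break 10.50, documentary slot 3.13, kids-block spot 2.77 are the best per s.
The ratio ordering already packs tightly: streaming pre-roll + 2×prime-drama break, 45 s, 366.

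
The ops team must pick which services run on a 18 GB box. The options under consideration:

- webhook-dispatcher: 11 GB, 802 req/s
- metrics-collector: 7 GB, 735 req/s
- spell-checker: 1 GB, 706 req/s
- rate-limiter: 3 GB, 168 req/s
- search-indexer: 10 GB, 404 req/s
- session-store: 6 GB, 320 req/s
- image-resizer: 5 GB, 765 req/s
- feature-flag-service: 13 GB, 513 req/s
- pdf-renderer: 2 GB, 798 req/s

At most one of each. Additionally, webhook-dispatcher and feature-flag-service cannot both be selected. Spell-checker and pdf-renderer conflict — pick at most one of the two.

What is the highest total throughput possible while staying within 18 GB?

2466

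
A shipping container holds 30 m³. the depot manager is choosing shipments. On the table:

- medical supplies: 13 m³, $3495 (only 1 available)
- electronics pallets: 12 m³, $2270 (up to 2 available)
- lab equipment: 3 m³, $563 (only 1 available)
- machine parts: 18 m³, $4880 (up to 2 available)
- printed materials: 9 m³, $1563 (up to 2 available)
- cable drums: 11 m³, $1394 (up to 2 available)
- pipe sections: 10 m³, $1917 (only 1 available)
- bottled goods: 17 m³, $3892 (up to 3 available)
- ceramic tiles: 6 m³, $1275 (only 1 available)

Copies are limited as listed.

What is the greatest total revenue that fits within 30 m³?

7387

By revenue per m³: machine parts 271.11, medical supplies 268.85, bottled goods 228.94, ceramic tiles 212.50 lead.
Filling by ratio: lab equipment + machine parts + ceramic tiles for 6718, with 3 m³ left unused.
But medical supplies + bottled goods fits in 30 m³ and reaches 7387.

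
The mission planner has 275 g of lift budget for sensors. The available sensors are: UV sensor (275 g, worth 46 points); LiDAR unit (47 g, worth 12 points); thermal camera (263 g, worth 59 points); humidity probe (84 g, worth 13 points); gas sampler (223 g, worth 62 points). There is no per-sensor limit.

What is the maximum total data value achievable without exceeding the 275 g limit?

74

Density check — gas sampler 0.28, LiDAR unit 0.26, thermal camera 0.22 are the best per g.
Taking LiDAR unit + gas sampler: 270 g used, 74 in data value.
The spare 5 g is too small for any remaining sensor, and no exchange beats 74.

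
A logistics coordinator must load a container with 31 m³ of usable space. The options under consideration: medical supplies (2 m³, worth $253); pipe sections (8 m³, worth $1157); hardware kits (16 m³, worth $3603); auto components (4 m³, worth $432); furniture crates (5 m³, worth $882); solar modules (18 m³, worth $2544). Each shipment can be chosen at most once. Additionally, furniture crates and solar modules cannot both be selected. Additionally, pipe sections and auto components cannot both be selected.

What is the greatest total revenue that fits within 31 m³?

5895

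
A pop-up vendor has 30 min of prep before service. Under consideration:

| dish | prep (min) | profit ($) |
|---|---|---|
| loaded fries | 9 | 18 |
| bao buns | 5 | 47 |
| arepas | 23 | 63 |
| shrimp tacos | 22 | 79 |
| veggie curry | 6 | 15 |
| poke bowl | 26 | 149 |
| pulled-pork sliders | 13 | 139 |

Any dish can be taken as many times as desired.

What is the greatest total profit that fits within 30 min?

282

Greedy by ratio would take 2×pulled-pork sliders: 26 min used, total 278.
The 26 min tied up in 2×pulled-pork sliders is better spent on 6×bao buns — total rises to 282 (30 min).
Nothing else within 30 min beats 282.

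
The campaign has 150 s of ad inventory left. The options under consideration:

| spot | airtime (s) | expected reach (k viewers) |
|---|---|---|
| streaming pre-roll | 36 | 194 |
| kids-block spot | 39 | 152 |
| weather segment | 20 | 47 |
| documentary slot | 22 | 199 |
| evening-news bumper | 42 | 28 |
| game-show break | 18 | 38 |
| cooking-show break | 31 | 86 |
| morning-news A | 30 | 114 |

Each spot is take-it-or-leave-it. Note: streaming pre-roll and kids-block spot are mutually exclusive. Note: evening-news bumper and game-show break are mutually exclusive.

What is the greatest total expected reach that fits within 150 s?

640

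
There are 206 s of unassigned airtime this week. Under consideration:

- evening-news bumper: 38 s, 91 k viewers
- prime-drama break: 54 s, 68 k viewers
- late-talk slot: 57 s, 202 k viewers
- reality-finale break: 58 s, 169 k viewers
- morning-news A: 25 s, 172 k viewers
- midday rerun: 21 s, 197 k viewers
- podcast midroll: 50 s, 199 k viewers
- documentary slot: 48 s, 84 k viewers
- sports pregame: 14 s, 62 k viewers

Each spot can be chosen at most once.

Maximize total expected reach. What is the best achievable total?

923

Ranking by ratio (expected reach/s): midday rerun 9.38, morning-news A 6.88, sports pregame 4.43, podcast midroll 3.98.
Evening-news bumper + late-talk slot + morning-news A + midday rerun + podcast midroll + sports pregame uses 205 of the 206 s and totals 923.
Every other selection either busts 206 s or fails to beat 923.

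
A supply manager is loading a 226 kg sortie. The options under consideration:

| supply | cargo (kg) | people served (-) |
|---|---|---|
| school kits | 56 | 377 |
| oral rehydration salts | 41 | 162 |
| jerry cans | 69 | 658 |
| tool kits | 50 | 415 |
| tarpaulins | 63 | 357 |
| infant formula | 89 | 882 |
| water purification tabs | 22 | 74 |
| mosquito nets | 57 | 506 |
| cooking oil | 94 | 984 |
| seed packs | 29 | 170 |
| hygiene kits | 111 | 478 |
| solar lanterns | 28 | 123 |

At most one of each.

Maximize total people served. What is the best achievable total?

2148

Greedy by ratio would take infant formula + cooking oil + seed packs: 212 kg used, total 2036.
Dropping infant formula and seed packs frees 118 kg; slotting in jerry cans + mosquito nets (126 kg) lifts the total to 2148 at 220 kg.
The spare 6 kg is too small for any remaining supply, and no exchange beats 2148.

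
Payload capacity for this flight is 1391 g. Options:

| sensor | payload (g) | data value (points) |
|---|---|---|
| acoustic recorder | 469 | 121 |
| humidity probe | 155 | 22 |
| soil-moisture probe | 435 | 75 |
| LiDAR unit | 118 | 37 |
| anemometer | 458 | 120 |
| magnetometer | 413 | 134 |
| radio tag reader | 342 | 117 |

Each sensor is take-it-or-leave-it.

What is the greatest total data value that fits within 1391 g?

409

The ratio heuristic lands on LiDAR unit + anemometer + magnetometer + radio tag reader (408) but leaves 60 g idle.
Dropping anemometer frees 458 g; slotting in acoustic recorder (469 g) lifts the total to 409 at 1342 g.
Next best is LiDAR unit + anemometer + magnetometer + radio tag reader at 408 (1331 g) — short by 1.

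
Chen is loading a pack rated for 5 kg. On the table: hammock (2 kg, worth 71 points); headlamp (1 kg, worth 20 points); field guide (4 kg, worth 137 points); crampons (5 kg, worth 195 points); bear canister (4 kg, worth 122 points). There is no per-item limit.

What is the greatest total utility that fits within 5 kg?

Density check — crampons 39.00, hammock 35.50, field guide 34.25, bear canister 30.50 are the best per kg.
Crampons uses 5 of the 5 kg and totals 195.

195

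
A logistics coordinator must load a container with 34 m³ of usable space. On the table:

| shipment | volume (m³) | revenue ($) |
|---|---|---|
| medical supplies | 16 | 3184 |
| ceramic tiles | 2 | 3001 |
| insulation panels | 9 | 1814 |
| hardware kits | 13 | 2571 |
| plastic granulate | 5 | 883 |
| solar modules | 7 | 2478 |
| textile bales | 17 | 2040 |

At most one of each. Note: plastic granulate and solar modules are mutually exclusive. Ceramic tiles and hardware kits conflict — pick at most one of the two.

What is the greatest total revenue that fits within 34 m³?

10477

Best packing: medical supplies + ceramic tiles + insulation panels + solar modules — 34 m³, 10477 total.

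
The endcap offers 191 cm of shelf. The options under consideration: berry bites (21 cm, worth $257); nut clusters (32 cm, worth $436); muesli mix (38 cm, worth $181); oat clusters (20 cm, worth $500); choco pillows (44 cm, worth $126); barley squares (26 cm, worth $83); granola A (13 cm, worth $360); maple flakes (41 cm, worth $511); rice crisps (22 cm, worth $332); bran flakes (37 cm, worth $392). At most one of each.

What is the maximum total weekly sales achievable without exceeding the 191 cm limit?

By weekly sales per cm: granola A 27.69, oat clusters 25.00, rice crisps 15.09, nut clusters 13.62 lead.
The ratio ordering already packs tightly: berry bites + nut clusters + oat clusters + granola A + maple flakes + rice crisps + bran flakes, 186 cm, 2788.

2788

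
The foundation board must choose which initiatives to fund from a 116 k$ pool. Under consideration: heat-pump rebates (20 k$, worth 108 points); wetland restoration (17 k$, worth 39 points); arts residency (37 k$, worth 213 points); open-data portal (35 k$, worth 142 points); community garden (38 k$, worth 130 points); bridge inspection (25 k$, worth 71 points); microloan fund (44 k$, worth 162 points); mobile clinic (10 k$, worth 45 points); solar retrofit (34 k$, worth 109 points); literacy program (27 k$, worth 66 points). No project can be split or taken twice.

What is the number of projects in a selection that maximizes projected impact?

4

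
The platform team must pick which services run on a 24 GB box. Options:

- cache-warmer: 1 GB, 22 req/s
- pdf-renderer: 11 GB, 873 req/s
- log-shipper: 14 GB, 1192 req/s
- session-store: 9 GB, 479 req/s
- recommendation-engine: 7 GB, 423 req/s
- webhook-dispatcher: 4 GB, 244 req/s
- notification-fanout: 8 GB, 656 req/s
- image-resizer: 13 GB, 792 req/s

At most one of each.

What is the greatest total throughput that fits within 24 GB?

1870

Taking cache-warmer + log-shipper + notification-fanout: 23 GB used, 1870 in throughput.
Runner-up log-shipper + notification-fanout tops out at 1848.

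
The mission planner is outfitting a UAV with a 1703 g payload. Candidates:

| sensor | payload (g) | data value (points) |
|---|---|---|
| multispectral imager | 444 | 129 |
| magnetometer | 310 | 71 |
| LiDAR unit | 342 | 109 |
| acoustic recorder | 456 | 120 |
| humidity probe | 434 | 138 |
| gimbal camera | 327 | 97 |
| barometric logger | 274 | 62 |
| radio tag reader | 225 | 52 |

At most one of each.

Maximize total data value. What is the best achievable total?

Taking the top-ratio sensors first gives multispectral imager + LiDAR unit + humidity probe + gimbal camera for 473 (1547 g).
The 327 g tied up in gimbal camera is better spent on acoustic recorder — total rises to 496 (1676 g).

496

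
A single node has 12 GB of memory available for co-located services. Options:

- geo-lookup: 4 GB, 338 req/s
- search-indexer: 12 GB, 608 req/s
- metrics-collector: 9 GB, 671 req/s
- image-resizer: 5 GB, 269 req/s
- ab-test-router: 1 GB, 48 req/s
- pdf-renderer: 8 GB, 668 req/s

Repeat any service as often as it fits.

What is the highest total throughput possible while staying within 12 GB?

3×geo-lookup uses 12 of the 12 GB and totals 1014.

1014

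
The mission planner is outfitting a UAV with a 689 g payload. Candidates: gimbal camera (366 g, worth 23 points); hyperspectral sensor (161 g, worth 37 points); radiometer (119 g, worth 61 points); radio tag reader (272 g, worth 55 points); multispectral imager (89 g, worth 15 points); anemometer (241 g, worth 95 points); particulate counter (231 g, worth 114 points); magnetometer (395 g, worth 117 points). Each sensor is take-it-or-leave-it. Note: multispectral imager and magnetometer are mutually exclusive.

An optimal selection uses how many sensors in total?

4

The maximum data value within 689 g is 285.
For example radiometer + multispectral imager + anemometer + particulate counter achieves it, using 680 g.
Any selection reaching 285 contains exactly 4 sensors.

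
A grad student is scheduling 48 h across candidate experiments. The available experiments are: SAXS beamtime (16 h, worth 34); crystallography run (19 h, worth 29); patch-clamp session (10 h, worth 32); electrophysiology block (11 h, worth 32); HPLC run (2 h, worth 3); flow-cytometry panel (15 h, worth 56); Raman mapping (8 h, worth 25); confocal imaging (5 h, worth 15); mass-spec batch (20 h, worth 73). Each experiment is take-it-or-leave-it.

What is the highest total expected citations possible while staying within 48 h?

Greedy by ratio would take patch-clamp session + HPLC run + flow-cytometry panel + mass-spec batch: 47 h used, total 164.
Dropping patch-clamp session and HPLC run frees 12 h; slotting in Raman mapping + confocal imaging (13 h) lifts the total to 169 at 48 h.
An exhaustive check of the 512 subsets confirms 169.

169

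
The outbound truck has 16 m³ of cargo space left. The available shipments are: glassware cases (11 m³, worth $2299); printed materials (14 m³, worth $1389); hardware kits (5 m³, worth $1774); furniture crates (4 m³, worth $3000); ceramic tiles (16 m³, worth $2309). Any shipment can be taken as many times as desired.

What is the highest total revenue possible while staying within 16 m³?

12000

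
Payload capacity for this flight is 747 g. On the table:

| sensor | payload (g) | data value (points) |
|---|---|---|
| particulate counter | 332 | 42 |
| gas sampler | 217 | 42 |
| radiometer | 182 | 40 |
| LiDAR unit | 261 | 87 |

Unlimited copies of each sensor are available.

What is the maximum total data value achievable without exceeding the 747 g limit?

216

Filling by ratio: radiometer + 2×LiDAR unit for 214, with 43 g left unused.
Dropping radiometer frees 182 g; slotting in gas sampler (217 g) lifts the total to 216 at 739 g.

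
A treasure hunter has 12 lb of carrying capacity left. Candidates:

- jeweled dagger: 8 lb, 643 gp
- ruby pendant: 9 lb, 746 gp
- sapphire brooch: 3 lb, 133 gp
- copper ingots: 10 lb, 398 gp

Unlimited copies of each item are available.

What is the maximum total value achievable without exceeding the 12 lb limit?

879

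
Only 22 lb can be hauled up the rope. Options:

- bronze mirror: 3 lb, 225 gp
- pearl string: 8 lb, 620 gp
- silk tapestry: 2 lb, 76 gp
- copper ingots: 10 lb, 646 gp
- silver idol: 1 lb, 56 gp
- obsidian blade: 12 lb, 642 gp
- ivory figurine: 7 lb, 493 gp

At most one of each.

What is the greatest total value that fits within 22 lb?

1547

Greedy by ratio would take bronze mirror + pearl string + silk tapestry + silver idol + ivory figurine: 21 lb used, total 1470.
Replace silk tapestry and ivory figurine with copper ingots: the trade gains 77 net, giving 1547 at 22 lb.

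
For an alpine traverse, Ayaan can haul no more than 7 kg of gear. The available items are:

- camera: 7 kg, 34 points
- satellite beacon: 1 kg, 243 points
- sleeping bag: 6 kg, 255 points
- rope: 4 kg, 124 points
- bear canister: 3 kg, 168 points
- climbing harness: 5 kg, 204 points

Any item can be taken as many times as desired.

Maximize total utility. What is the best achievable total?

1701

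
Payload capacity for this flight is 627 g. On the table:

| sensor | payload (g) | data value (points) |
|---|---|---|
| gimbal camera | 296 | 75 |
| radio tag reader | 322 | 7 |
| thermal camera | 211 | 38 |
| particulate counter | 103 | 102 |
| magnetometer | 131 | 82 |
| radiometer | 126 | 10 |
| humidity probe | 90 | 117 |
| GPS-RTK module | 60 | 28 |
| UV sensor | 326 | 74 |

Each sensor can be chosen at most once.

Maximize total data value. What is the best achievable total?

376

Ranking by ratio (data value/g): humidity probe 1.30, particulate counter 0.99, magnetometer 0.63, GPS-RTK module 0.47.
The ratio heuristic lands on thermal camera + particulate counter + magnetometer + humidity probe + GPS-RTK module (367) but leaves 32 g idle.
Replace thermal camera and GPS-RTK module with gimbal camera: the trade gains 9 net, giving 376 at 620 g.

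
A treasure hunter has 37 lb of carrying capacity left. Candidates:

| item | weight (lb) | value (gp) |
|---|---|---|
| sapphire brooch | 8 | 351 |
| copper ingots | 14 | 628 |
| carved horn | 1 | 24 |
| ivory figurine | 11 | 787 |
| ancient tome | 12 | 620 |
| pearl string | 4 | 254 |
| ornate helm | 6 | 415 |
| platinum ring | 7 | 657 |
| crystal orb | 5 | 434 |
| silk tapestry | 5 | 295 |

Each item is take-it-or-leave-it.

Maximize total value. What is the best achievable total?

A density-first pass picks carved horn + ivory figurine + pearl string + ornate helm + platinum ring + crystal orb — 2571 at 34 lb.
Replace carved horn and pearl string with sapphire brooch: the trade gains 73 net, giving 2644 at 37 lb.

2644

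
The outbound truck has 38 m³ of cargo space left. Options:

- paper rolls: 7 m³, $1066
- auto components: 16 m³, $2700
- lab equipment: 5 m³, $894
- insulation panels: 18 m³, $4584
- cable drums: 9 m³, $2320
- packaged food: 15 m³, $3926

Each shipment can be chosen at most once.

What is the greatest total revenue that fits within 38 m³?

9404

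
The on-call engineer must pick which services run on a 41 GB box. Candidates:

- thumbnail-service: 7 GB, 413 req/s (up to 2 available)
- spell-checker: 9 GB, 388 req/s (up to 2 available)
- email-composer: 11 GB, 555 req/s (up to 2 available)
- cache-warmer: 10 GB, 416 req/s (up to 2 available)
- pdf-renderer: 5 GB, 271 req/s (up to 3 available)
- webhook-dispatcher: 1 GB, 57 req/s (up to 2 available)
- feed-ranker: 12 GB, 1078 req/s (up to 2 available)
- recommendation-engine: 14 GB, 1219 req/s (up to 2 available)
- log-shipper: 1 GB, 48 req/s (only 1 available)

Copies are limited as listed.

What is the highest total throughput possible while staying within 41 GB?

3573

Greedy by ratio would take 2×webhook-dispatcher + 2×feed-ranker + recommendation-engine + log-shipper: 41 GB used, total 3537.
The 14 GB tied up in webhook-dispatcher and feed-ranker and log-shipper is better spent on recommendation-engine — total rises to 3573 (41 GB).
That's the maximum — no swap from here does better than 3573.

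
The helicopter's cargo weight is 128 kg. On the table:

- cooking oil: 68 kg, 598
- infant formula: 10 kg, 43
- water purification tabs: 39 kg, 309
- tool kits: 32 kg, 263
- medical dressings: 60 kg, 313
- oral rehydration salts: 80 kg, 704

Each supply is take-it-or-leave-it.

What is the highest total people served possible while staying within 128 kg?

1013

The ratio heuristic lands on infant formula + tool kits + oral rehydration salts (1010) but leaves 6 kg idle.
The 42 kg tied up in infant formula and tool kits is better spent on water purification tabs — total rises to 1013 (119 kg).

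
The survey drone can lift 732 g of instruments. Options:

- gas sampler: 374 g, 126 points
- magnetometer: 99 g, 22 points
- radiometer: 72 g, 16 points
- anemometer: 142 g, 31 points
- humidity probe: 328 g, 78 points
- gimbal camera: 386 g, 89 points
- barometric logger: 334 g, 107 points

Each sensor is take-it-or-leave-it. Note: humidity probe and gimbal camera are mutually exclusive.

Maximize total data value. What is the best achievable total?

233

Gas sampler + barometric logger uses 708 of the 732 g and totals 233.
Nothing else feasible within 732 g beats 233.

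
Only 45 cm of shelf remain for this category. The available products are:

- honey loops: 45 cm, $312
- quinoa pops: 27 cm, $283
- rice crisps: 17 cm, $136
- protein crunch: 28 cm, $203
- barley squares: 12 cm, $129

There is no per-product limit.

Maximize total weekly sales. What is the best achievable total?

Filling by ratio: 3×barley squares for 387, with 9 cm left unused.
The 36 cm tied up in 3×barley squares is better spent on quinoa pops + rice crisps — total rises to 419 (44 cm).
The spare 1 cm is too small for any remaining product, and no exchange beats 419.

419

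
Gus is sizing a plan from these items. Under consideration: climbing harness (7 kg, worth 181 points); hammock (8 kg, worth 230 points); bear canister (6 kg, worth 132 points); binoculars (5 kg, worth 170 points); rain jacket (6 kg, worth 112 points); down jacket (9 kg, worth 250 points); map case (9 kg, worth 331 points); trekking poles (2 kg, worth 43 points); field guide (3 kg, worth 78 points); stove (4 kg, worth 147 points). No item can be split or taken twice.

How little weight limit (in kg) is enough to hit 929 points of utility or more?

Minimise kg subject to total utility ≥ 929.
binoculars + down jacket + map case + trekking poles + stove reaches 941 using 29 kg.
Below 29 kg the best achievable stays under 929.

29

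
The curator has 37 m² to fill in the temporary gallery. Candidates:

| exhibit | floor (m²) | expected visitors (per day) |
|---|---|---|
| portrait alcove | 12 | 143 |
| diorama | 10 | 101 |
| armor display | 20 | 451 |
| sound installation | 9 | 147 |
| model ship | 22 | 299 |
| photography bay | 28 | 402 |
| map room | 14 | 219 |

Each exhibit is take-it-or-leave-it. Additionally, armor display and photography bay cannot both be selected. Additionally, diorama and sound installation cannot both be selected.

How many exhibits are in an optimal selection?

2

The maximum expected visitors within 37 m² is 670.
armor display + map room hits 670 at 34 m².
All optima have 2 exhibits.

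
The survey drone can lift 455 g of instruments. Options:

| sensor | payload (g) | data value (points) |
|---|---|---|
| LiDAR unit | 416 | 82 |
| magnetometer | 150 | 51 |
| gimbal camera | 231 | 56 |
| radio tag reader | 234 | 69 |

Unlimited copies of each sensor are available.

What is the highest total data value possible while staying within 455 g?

The ratio ordering already packs tightly: 3×magnetometer, 450 g, 153.
That's the maximum — no swap from here does better than 153.

153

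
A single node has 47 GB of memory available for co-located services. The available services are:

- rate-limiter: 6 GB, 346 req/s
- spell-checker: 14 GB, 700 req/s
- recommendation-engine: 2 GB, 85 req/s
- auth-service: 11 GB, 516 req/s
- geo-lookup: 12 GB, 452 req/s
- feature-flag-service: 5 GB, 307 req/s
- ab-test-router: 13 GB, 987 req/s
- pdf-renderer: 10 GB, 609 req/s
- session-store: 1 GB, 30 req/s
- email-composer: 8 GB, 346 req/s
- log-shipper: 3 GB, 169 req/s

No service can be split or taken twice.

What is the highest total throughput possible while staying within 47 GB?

A density-first pass picks rate-limiter + recommendation-engine + feature-flag-service + ab-test-router + pdf-renderer + email-composer + log-shipper — 2849 at 47 GB.
The 14 GB tied up in rate-limiter and email-composer is better spent on spell-checker — total rises to 2857 (47 GB).
Next best is rate-limiter + recommendation-engine + auth-service + feature-flag-service + ab-test-router + pdf-renderer at 2850 (47 GB) — short by 7.

2857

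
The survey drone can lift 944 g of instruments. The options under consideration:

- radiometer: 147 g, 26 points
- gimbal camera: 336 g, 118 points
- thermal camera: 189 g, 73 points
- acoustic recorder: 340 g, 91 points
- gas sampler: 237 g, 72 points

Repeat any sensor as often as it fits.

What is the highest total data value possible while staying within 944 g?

337

Density check — thermal camera 0.39, gimbal camera 0.35, gas sampler 0.30, acoustic recorder 0.27 are the best per g.
The ratio heuristic lands on radiometer + 4×thermal camera (318) but leaves 41 g idle.
Dropping radiometer and thermal camera frees 336 g; slotting in gimbal camera (336 g) lifts the total to 337 at 903 g.
Every other selection either busts 944 g or fails to beat 337.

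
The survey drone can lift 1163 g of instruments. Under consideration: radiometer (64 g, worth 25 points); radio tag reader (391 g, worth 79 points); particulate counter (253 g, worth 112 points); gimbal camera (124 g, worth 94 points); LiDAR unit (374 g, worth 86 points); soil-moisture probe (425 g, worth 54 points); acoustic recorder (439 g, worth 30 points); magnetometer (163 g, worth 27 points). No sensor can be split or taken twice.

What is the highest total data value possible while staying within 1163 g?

371

Taking the top-ratio sensors first gives radiometer + particulate counter + gimbal camera + LiDAR unit + magnetometer for 344 (978 g).
Dropping radiometer and magnetometer frees 227 g; slotting in radio tag reader (391 g) lifts the total to 371 at 1142 g.
The spare 21 g is too small for any remaining sensor, and no exchange beats 371.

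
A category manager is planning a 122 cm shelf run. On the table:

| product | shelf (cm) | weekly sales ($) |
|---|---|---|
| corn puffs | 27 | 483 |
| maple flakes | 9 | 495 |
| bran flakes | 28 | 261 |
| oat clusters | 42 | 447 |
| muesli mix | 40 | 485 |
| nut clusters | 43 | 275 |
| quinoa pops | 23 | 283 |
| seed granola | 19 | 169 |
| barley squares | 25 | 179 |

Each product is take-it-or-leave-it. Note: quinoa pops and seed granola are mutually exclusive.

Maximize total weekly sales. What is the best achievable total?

Corn puffs + maple flakes + oat clusters + muesli mix uses 118 of the 122 cm and totals 1910.
Runner-up corn puffs + maple flakes + muesli mix + seed granola + barley squares tops out at 1811.

1910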